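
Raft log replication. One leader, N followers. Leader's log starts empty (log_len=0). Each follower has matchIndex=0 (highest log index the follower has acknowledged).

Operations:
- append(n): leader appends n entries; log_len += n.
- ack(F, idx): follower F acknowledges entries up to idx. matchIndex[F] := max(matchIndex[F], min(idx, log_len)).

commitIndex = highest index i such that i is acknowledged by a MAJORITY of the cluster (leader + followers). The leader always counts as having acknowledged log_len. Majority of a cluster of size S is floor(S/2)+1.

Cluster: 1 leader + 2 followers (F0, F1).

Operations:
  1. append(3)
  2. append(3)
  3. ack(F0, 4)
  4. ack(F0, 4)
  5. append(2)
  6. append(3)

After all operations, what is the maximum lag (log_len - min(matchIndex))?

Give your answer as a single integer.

Answer: 11

Derivation:
Op 1: append 3 -> log_len=3
Op 2: append 3 -> log_len=6
Op 3: F0 acks idx 4 -> match: F0=4 F1=0; commitIndex=4
Op 4: F0 acks idx 4 -> match: F0=4 F1=0; commitIndex=4
Op 5: append 2 -> log_len=8
Op 6: append 3 -> log_len=11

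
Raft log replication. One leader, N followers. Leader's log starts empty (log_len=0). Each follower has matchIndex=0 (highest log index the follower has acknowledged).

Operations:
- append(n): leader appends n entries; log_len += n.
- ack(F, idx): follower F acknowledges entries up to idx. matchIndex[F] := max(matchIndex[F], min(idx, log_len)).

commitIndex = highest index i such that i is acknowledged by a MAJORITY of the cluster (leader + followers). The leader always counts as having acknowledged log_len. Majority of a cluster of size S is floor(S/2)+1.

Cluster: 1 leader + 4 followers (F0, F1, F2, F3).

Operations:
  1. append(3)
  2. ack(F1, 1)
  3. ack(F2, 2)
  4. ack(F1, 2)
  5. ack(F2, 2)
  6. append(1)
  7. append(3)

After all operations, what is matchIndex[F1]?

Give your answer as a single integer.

Op 1: append 3 -> log_len=3
Op 2: F1 acks idx 1 -> match: F0=0 F1=1 F2=0 F3=0; commitIndex=0
Op 3: F2 acks idx 2 -> match: F0=0 F1=1 F2=2 F3=0; commitIndex=1
Op 4: F1 acks idx 2 -> match: F0=0 F1=2 F2=2 F3=0; commitIndex=2
Op 5: F2 acks idx 2 -> match: F0=0 F1=2 F2=2 F3=0; commitIndex=2
Op 6: append 1 -> log_len=4
Op 7: append 3 -> log_len=7

Answer: 2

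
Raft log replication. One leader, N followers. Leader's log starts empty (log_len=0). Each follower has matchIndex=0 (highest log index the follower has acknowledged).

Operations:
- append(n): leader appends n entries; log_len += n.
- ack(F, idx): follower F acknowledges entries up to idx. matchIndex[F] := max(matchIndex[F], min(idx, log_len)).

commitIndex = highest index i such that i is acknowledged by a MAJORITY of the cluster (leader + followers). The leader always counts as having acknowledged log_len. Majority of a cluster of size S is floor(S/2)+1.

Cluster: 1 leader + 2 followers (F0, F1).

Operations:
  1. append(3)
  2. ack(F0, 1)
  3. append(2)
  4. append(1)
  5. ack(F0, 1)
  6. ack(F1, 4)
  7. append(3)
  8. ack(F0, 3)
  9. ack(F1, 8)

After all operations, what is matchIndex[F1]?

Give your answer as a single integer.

Op 1: append 3 -> log_len=3
Op 2: F0 acks idx 1 -> match: F0=1 F1=0; commitIndex=1
Op 3: append 2 -> log_len=5
Op 4: append 1 -> log_len=6
Op 5: F0 acks idx 1 -> match: F0=1 F1=0; commitIndex=1
Op 6: F1 acks idx 4 -> match: F0=1 F1=4; commitIndex=4
Op 7: append 3 -> log_len=9
Op 8: F0 acks idx 3 -> match: F0=3 F1=4; commitIndex=4
Op 9: F1 acks idx 8 -> match: F0=3 F1=8; commitIndex=8

Answer: 8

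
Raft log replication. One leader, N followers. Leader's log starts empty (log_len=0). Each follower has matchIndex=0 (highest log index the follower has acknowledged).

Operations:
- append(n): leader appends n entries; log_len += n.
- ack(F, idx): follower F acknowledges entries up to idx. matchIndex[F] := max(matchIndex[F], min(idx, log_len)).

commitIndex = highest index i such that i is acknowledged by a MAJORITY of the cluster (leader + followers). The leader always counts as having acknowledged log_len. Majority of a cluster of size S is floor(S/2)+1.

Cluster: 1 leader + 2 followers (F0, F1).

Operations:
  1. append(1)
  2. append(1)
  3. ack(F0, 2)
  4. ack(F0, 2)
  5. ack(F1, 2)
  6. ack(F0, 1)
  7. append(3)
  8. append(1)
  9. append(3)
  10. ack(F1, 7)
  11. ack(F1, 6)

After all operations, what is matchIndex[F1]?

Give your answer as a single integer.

Answer: 7

Derivation:
Op 1: append 1 -> log_len=1
Op 2: append 1 -> log_len=2
Op 3: F0 acks idx 2 -> match: F0=2 F1=0; commitIndex=2
Op 4: F0 acks idx 2 -> match: F0=2 F1=0; commitIndex=2
Op 5: F1 acks idx 2 -> match: F0=2 F1=2; commitIndex=2
Op 6: F0 acks idx 1 -> match: F0=2 F1=2; commitIndex=2
Op 7: append 3 -> log_len=5
Op 8: append 1 -> log_len=6
Op 9: append 3 -> log_len=9
Op 10: F1 acks idx 7 -> match: F0=2 F1=7; commitIndex=7
Op 11: F1 acks idx 6 -> match: F0=2 F1=7; commitIndex=7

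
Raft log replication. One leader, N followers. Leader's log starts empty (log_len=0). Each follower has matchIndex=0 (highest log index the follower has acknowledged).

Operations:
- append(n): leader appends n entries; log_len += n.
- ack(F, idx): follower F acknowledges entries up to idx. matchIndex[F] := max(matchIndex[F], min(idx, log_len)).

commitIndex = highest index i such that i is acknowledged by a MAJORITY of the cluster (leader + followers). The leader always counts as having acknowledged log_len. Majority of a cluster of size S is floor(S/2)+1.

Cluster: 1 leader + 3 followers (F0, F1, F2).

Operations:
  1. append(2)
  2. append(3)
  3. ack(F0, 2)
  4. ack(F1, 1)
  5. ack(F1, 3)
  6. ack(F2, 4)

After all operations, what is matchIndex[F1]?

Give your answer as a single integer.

Op 1: append 2 -> log_len=2
Op 2: append 3 -> log_len=5
Op 3: F0 acks idx 2 -> match: F0=2 F1=0 F2=0; commitIndex=0
Op 4: F1 acks idx 1 -> match: F0=2 F1=1 F2=0; commitIndex=1
Op 5: F1 acks idx 3 -> match: F0=2 F1=3 F2=0; commitIndex=2
Op 6: F2 acks idx 4 -> match: F0=2 F1=3 F2=4; commitIndex=3

Answer: 3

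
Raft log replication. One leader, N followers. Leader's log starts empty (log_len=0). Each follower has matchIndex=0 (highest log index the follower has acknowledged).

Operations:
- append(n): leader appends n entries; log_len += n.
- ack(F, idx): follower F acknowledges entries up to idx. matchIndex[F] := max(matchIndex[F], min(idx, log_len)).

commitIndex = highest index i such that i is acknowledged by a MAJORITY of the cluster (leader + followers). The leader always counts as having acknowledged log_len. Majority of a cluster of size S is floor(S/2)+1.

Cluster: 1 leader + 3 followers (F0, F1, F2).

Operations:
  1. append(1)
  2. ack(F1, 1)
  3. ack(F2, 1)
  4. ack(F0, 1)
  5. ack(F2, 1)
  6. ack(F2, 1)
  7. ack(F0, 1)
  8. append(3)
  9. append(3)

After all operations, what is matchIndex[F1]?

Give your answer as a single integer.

Answer: 1

Derivation:
Op 1: append 1 -> log_len=1
Op 2: F1 acks idx 1 -> match: F0=0 F1=1 F2=0; commitIndex=0
Op 3: F2 acks idx 1 -> match: F0=0 F1=1 F2=1; commitIndex=1
Op 4: F0 acks idx 1 -> match: F0=1 F1=1 F2=1; commitIndex=1
Op 5: F2 acks idx 1 -> match: F0=1 F1=1 F2=1; commitIndex=1
Op 6: F2 acks idx 1 -> match: F0=1 F1=1 F2=1; commitIndex=1
Op 7: F0 acks idx 1 -> match: F0=1 F1=1 F2=1; commitIndex=1
Op 8: append 3 -> log_len=4
Op 9: append 3 -> log_len=7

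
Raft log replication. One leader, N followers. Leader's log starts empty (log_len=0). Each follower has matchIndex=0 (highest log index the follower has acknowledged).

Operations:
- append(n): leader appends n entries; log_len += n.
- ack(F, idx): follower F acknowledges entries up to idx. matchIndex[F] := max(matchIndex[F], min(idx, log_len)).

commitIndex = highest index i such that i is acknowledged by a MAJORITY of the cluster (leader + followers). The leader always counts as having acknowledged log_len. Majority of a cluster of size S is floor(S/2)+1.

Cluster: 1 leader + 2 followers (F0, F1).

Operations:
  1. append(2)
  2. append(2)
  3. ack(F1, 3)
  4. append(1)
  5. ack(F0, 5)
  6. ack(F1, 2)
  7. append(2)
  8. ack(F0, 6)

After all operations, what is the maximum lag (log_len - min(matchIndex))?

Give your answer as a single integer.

Answer: 4

Derivation:
Op 1: append 2 -> log_len=2
Op 2: append 2 -> log_len=4
Op 3: F1 acks idx 3 -> match: F0=0 F1=3; commitIndex=3
Op 4: append 1 -> log_len=5
Op 5: F0 acks idx 5 -> match: F0=5 F1=3; commitIndex=5
Op 6: F1 acks idx 2 -> match: F0=5 F1=3; commitIndex=5
Op 7: append 2 -> log_len=7
Op 8: F0 acks idx 6 -> match: F0=6 F1=3; commitIndex=6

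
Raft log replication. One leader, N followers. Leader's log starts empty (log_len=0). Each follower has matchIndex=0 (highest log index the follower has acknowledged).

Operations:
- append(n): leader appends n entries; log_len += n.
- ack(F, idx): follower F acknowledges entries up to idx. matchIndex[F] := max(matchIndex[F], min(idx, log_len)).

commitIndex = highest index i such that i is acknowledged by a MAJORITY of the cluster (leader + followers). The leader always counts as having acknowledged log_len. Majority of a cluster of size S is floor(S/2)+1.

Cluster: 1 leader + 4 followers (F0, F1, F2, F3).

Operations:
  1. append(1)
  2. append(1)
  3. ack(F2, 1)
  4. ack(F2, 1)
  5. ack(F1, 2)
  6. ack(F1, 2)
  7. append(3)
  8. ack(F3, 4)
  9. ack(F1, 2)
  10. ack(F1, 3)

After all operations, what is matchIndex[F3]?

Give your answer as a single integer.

Op 1: append 1 -> log_len=1
Op 2: append 1 -> log_len=2
Op 3: F2 acks idx 1 -> match: F0=0 F1=0 F2=1 F3=0; commitIndex=0
Op 4: F2 acks idx 1 -> match: F0=0 F1=0 F2=1 F3=0; commitIndex=0
Op 5: F1 acks idx 2 -> match: F0=0 F1=2 F2=1 F3=0; commitIndex=1
Op 6: F1 acks idx 2 -> match: F0=0 F1=2 F2=1 F3=0; commitIndex=1
Op 7: append 3 -> log_len=5
Op 8: F3 acks idx 4 -> match: F0=0 F1=2 F2=1 F3=4; commitIndex=2
Op 9: F1 acks idx 2 -> match: F0=0 F1=2 F2=1 F3=4; commitIndex=2
Op 10: F1 acks idx 3 -> match: F0=0 F1=3 F2=1 F3=4; commitIndex=3

Answer: 4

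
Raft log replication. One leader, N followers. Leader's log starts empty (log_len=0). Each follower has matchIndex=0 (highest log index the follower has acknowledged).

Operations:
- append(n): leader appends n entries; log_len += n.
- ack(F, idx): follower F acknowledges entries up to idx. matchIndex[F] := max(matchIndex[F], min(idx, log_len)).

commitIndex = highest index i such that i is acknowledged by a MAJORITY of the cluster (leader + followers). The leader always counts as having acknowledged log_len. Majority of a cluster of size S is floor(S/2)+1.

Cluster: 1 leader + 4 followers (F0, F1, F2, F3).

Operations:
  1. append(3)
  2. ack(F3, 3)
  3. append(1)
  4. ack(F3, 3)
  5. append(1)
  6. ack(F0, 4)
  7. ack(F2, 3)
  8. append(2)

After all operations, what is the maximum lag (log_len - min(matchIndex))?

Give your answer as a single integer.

Op 1: append 3 -> log_len=3
Op 2: F3 acks idx 3 -> match: F0=0 F1=0 F2=0 F3=3; commitIndex=0
Op 3: append 1 -> log_len=4
Op 4: F3 acks idx 3 -> match: F0=0 F1=0 F2=0 F3=3; commitIndex=0
Op 5: append 1 -> log_len=5
Op 6: F0 acks idx 4 -> match: F0=4 F1=0 F2=0 F3=3; commitIndex=3
Op 7: F2 acks idx 3 -> match: F0=4 F1=0 F2=3 F3=3; commitIndex=3
Op 8: append 2 -> log_len=7

Answer: 7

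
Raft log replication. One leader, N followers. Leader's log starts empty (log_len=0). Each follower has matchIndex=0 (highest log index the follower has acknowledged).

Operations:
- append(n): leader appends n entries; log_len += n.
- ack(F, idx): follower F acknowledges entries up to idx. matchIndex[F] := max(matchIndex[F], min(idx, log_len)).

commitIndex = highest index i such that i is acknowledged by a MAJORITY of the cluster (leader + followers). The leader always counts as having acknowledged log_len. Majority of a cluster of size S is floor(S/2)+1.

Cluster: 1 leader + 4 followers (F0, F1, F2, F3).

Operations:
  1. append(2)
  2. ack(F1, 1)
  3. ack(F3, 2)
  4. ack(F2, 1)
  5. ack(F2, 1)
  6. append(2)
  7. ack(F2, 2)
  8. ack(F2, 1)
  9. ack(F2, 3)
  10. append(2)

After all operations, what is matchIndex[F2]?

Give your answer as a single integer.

Op 1: append 2 -> log_len=2
Op 2: F1 acks idx 1 -> match: F0=0 F1=1 F2=0 F3=0; commitIndex=0
Op 3: F3 acks idx 2 -> match: F0=0 F1=1 F2=0 F3=2; commitIndex=1
Op 4: F2 acks idx 1 -> match: F0=0 F1=1 F2=1 F3=2; commitIndex=1
Op 5: F2 acks idx 1 -> match: F0=0 F1=1 F2=1 F3=2; commitIndex=1
Op 6: append 2 -> log_len=4
Op 7: F2 acks idx 2 -> match: F0=0 F1=1 F2=2 F3=2; commitIndex=2
Op 8: F2 acks idx 1 -> match: F0=0 F1=1 F2=2 F3=2; commitIndex=2
Op 9: F2 acks idx 3 -> match: F0=0 F1=1 F2=3 F3=2; commitIndex=2
Op 10: append 2 -> log_len=6

Answer: 3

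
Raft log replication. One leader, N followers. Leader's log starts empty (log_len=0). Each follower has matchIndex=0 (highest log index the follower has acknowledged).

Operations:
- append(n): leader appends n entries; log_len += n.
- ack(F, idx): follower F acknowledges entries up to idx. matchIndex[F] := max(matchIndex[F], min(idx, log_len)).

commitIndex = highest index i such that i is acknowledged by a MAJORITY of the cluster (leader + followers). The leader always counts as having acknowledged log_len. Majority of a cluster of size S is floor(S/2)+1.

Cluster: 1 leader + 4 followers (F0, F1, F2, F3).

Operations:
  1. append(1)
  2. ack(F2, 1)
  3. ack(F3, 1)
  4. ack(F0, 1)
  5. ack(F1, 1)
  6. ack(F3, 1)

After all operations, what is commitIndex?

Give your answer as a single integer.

Answer: 1

Derivation:
Op 1: append 1 -> log_len=1
Op 2: F2 acks idx 1 -> match: F0=0 F1=0 F2=1 F3=0; commitIndex=0
Op 3: F3 acks idx 1 -> match: F0=0 F1=0 F2=1 F3=1; commitIndex=1
Op 4: F0 acks idx 1 -> match: F0=1 F1=0 F2=1 F3=1; commitIndex=1
Op 5: F1 acks idx 1 -> match: F0=1 F1=1 F2=1 F3=1; commitIndex=1
Op 6: F3 acks idx 1 -> match: F0=1 F1=1 F2=1 F3=1; commitIndex=1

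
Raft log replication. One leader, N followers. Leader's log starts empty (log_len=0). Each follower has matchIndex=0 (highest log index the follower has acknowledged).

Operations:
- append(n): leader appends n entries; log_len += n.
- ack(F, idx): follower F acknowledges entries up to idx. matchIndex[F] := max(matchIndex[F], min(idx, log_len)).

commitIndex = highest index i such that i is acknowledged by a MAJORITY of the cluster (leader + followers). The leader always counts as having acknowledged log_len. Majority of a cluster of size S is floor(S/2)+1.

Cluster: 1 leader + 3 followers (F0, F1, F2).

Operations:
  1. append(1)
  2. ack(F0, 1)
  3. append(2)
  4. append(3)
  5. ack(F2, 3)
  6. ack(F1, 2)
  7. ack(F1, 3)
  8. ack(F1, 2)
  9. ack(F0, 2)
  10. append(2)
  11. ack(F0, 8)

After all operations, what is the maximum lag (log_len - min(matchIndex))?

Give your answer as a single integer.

Answer: 5

Derivation:
Op 1: append 1 -> log_len=1
Op 2: F0 acks idx 1 -> match: F0=1 F1=0 F2=0; commitIndex=0
Op 3: append 2 -> log_len=3
Op 4: append 3 -> log_len=6
Op 5: F2 acks idx 3 -> match: F0=1 F1=0 F2=3; commitIndex=1
Op 6: F1 acks idx 2 -> match: F0=1 F1=2 F2=3; commitIndex=2
Op 7: F1 acks idx 3 -> match: F0=1 F1=3 F2=3; commitIndex=3
Op 8: F1 acks idx 2 -> match: F0=1 F1=3 F2=3; commitIndex=3
Op 9: F0 acks idx 2 -> match: F0=2 F1=3 F2=3; commitIndex=3
Op 10: append 2 -> log_len=8
Op 11: F0 acks idx 8 -> match: F0=8 F1=3 F2=3; commitIndex=3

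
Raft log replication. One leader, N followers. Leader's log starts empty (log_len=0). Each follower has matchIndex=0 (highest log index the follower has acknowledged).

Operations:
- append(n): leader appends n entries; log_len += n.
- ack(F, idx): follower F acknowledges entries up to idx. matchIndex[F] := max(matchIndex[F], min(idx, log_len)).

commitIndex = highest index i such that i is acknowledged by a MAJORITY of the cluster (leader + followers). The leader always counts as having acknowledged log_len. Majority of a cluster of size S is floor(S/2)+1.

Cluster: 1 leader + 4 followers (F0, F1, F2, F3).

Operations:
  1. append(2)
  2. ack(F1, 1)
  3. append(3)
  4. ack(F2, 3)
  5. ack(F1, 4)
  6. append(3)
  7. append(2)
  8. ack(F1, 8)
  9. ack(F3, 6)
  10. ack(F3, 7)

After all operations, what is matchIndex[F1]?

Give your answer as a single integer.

Op 1: append 2 -> log_len=2
Op 2: F1 acks idx 1 -> match: F0=0 F1=1 F2=0 F3=0; commitIndex=0
Op 3: append 3 -> log_len=5
Op 4: F2 acks idx 3 -> match: F0=0 F1=1 F2=3 F3=0; commitIndex=1
Op 5: F1 acks idx 4 -> match: F0=0 F1=4 F2=3 F3=0; commitIndex=3
Op 6: append 3 -> log_len=8
Op 7: append 2 -> log_len=10
Op 8: F1 acks idx 8 -> match: F0=0 F1=8 F2=3 F3=0; commitIndex=3
Op 9: F3 acks idx 6 -> match: F0=0 F1=8 F2=3 F3=6; commitIndex=6
Op 10: F3 acks idx 7 -> match: F0=0 F1=8 F2=3 F3=7; commitIndex=7

Answer: 8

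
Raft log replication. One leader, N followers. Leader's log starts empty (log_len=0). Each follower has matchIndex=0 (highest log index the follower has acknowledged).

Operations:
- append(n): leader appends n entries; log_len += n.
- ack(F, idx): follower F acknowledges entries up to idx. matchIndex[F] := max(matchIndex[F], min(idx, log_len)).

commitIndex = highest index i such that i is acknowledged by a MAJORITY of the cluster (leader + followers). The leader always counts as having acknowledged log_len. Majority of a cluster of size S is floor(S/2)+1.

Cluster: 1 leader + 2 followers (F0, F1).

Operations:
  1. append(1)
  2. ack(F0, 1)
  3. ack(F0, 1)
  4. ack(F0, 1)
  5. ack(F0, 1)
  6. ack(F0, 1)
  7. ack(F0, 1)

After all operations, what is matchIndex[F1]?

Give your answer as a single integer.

Op 1: append 1 -> log_len=1
Op 2: F0 acks idx 1 -> match: F0=1 F1=0; commitIndex=1
Op 3: F0 acks idx 1 -> match: F0=1 F1=0; commitIndex=1
Op 4: F0 acks idx 1 -> match: F0=1 F1=0; commitIndex=1
Op 5: F0 acks idx 1 -> match: F0=1 F1=0; commitIndex=1
Op 6: F0 acks idx 1 -> match: F0=1 F1=0; commitIndex=1
Op 7: F0 acks idx 1 -> match: F0=1 F1=0; commitIndex=1

Answer: 0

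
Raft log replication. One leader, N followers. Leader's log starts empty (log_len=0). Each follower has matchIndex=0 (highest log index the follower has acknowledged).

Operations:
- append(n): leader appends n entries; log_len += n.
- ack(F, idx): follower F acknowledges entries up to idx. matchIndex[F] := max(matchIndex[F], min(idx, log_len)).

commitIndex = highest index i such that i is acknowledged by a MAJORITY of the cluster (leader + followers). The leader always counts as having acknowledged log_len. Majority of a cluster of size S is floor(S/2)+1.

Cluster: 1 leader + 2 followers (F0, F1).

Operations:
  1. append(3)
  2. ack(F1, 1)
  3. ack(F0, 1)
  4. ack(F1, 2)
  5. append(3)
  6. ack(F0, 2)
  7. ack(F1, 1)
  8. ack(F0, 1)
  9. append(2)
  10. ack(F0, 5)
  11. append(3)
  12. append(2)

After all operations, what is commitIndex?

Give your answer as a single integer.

Answer: 5

Derivation:
Op 1: append 3 -> log_len=3
Op 2: F1 acks idx 1 -> match: F0=0 F1=1; commitIndex=1
Op 3: F0 acks idx 1 -> match: F0=1 F1=1; commitIndex=1
Op 4: F1 acks idx 2 -> match: F0=1 F1=2; commitIndex=2
Op 5: append 3 -> log_len=6
Op 6: F0 acks idx 2 -> match: F0=2 F1=2; commitIndex=2
Op 7: F1 acks idx 1 -> match: F0=2 F1=2; commitIndex=2
Op 8: F0 acks idx 1 -> match: F0=2 F1=2; commitIndex=2
Op 9: append 2 -> log_len=8
Op 10: F0 acks idx 5 -> match: F0=5 F1=2; commitIndex=5
Op 11: append 3 -> log_len=11
Op 12: append 2 -> log_len=13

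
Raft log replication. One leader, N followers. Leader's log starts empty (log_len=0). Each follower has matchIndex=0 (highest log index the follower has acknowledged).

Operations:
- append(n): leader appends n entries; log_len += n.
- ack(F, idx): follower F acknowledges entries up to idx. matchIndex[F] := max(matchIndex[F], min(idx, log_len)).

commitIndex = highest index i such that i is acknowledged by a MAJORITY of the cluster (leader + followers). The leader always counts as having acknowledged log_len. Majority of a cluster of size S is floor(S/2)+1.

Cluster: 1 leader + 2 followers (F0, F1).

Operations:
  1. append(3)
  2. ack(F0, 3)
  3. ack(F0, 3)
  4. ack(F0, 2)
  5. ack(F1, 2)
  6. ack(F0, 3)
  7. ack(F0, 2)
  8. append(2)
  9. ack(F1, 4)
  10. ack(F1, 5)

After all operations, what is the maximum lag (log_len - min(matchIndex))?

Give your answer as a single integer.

Op 1: append 3 -> log_len=3
Op 2: F0 acks idx 3 -> match: F0=3 F1=0; commitIndex=3
Op 3: F0 acks idx 3 -> match: F0=3 F1=0; commitIndex=3
Op 4: F0 acks idx 2 -> match: F0=3 F1=0; commitIndex=3
Op 5: F1 acks idx 2 -> match: F0=3 F1=2; commitIndex=3
Op 6: F0 acks idx 3 -> match: F0=3 F1=2; commitIndex=3
Op 7: F0 acks idx 2 -> match: F0=3 F1=2; commitIndex=3
Op 8: append 2 -> log_len=5
Op 9: F1 acks idx 4 -> match: F0=3 F1=4; commitIndex=4
Op 10: F1 acks idx 5 -> match: F0=3 F1=5; commitIndex=5

Answer: 2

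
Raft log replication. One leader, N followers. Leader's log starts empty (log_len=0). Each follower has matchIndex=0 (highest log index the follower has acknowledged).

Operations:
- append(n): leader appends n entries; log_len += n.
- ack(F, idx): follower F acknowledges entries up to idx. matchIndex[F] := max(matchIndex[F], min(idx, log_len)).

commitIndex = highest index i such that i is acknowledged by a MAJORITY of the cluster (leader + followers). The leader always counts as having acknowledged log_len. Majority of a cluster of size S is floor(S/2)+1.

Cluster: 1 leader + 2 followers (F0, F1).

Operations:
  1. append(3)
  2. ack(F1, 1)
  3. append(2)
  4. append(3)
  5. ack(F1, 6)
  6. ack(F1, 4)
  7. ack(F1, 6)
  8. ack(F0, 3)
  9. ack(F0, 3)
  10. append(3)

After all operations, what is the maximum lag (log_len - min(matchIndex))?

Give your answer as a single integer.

Answer: 8

Derivation:
Op 1: append 3 -> log_len=3
Op 2: F1 acks idx 1 -> match: F0=0 F1=1; commitIndex=1
Op 3: append 2 -> log_len=5
Op 4: append 3 -> log_len=8
Op 5: F1 acks idx 6 -> match: F0=0 F1=6; commitIndex=6
Op 6: F1 acks idx 4 -> match: F0=0 F1=6; commitIndex=6
Op 7: F1 acks idx 6 -> match: F0=0 F1=6; commitIndex=6
Op 8: F0 acks idx 3 -> match: F0=3 F1=6; commitIndex=6
Op 9: F0 acks idx 3 -> match: F0=3 F1=6; commitIndex=6
Op 10: append 3 -> log_len=11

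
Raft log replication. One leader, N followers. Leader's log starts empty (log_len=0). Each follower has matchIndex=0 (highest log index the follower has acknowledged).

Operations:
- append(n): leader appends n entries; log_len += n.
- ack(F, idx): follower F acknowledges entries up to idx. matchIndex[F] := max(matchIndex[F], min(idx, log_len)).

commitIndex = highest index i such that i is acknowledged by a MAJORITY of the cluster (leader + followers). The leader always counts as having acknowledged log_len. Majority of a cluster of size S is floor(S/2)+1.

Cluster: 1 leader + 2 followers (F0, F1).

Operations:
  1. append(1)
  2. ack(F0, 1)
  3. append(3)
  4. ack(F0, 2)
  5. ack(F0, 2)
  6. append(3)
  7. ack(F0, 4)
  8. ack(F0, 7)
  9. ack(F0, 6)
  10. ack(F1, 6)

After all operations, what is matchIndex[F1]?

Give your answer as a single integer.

Answer: 6

Derivation:
Op 1: append 1 -> log_len=1
Op 2: F0 acks idx 1 -> match: F0=1 F1=0; commitIndex=1
Op 3: append 3 -> log_len=4
Op 4: F0 acks idx 2 -> match: F0=2 F1=0; commitIndex=2
Op 5: F0 acks idx 2 -> match: F0=2 F1=0; commitIndex=2
Op 6: append 3 -> log_len=7
Op 7: F0 acks idx 4 -> match: F0=4 F1=0; commitIndex=4
Op 8: F0 acks idx 7 -> match: F0=7 F1=0; commitIndex=7
Op 9: F0 acks idx 6 -> match: F0=7 F1=0; commitIndex=7
Op 10: F1 acks idx 6 -> match: F0=7 F1=6; commitIndex=7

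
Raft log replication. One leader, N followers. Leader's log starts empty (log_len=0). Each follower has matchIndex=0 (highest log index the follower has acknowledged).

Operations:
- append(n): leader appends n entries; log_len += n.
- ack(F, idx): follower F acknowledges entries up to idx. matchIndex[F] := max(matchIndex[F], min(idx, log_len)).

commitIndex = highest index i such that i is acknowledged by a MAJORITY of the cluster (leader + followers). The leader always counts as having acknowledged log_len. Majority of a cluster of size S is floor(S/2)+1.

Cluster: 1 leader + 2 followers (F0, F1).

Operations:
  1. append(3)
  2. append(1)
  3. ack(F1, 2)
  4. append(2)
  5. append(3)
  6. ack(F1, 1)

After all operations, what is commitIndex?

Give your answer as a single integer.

Answer: 2

Derivation:
Op 1: append 3 -> log_len=3
Op 2: append 1 -> log_len=4
Op 3: F1 acks idx 2 -> match: F0=0 F1=2; commitIndex=2
Op 4: append 2 -> log_len=6
Op 5: append 3 -> log_len=9
Op 6: F1 acks idx 1 -> match: F0=0 F1=2; commitIndex=2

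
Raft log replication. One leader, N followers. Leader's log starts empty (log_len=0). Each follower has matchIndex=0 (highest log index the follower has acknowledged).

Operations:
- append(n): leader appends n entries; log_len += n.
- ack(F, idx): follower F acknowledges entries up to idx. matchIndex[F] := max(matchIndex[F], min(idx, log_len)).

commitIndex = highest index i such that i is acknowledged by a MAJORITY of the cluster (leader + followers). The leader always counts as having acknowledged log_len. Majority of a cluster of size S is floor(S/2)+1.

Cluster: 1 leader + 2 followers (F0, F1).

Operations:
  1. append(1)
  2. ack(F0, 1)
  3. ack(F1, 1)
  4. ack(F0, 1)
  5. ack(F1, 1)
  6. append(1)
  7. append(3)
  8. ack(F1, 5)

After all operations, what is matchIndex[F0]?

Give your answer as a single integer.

Answer: 1

Derivation:
Op 1: append 1 -> log_len=1
Op 2: F0 acks idx 1 -> match: F0=1 F1=0; commitIndex=1
Op 3: F1 acks idx 1 -> match: F0=1 F1=1; commitIndex=1
Op 4: F0 acks idx 1 -> match: F0=1 F1=1; commitIndex=1
Op 5: F1 acks idx 1 -> match: F0=1 F1=1; commitIndex=1
Op 6: append 1 -> log_len=2
Op 7: append 3 -> log_len=5
Op 8: F1 acks idx 5 -> match: F0=1 F1=5; commitIndex=5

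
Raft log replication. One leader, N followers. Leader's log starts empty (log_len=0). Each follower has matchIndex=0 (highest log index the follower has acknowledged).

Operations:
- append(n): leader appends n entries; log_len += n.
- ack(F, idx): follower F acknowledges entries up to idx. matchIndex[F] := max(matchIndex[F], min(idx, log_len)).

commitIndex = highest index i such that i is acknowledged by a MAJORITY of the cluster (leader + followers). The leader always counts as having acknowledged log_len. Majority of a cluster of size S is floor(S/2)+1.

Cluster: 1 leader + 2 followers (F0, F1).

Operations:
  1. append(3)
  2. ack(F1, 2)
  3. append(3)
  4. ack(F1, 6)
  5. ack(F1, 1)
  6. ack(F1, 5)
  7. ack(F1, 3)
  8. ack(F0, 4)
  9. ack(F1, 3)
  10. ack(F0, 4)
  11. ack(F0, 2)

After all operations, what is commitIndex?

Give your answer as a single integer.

Op 1: append 3 -> log_len=3
Op 2: F1 acks idx 2 -> match: F0=0 F1=2; commitIndex=2
Op 3: append 3 -> log_len=6
Op 4: F1 acks idx 6 -> match: F0=0 F1=6; commitIndex=6
Op 5: F1 acks idx 1 -> match: F0=0 F1=6; commitIndex=6
Op 6: F1 acks idx 5 -> match: F0=0 F1=6; commitIndex=6
Op 7: F1 acks idx 3 -> match: F0=0 F1=6; commitIndex=6
Op 8: F0 acks idx 4 -> match: F0=4 F1=6; commitIndex=6
Op 9: F1 acks idx 3 -> match: F0=4 F1=6; commitIndex=6
Op 10: F0 acks idx 4 -> match: F0=4 F1=6; commitIndex=6
Op 11: F0 acks idx 2 -> match: F0=4 F1=6; commitIndex=6

Answer: 6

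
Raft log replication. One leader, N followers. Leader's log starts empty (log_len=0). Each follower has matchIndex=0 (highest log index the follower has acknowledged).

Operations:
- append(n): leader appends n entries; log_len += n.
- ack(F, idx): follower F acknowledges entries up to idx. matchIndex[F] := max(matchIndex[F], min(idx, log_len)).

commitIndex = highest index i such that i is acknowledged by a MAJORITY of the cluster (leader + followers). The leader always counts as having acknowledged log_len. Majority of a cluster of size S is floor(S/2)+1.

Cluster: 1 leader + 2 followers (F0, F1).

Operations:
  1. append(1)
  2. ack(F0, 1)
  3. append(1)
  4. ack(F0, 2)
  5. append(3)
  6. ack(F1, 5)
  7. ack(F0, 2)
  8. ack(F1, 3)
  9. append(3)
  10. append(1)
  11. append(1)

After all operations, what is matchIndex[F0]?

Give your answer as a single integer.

Op 1: append 1 -> log_len=1
Op 2: F0 acks idx 1 -> match: F0=1 F1=0; commitIndex=1
Op 3: append 1 -> log_len=2
Op 4: F0 acks idx 2 -> match: F0=2 F1=0; commitIndex=2
Op 5: append 3 -> log_len=5
Op 6: F1 acks idx 5 -> match: F0=2 F1=5; commitIndex=5
Op 7: F0 acks idx 2 -> match: F0=2 F1=5; commitIndex=5
Op 8: F1 acks idx 3 -> match: F0=2 F1=5; commitIndex=5
Op 9: append 3 -> log_len=8
Op 10: append 1 -> log_len=9
Op 11: append 1 -> log_len=10

Answer: 2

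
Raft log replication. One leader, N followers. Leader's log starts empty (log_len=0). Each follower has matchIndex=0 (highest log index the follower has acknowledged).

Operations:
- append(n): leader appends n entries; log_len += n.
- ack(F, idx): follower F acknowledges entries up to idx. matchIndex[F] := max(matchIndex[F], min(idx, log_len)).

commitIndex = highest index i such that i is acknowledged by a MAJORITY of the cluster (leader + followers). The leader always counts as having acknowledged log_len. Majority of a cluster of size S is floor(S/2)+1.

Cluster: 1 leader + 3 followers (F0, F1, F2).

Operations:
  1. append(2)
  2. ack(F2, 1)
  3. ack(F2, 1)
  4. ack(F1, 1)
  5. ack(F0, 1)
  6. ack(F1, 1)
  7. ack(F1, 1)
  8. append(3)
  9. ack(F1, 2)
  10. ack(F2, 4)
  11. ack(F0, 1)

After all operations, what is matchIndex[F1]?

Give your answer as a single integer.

Op 1: append 2 -> log_len=2
Op 2: F2 acks idx 1 -> match: F0=0 F1=0 F2=1; commitIndex=0
Op 3: F2 acks idx 1 -> match: F0=0 F1=0 F2=1; commitIndex=0
Op 4: F1 acks idx 1 -> match: F0=0 F1=1 F2=1; commitIndex=1
Op 5: F0 acks idx 1 -> match: F0=1 F1=1 F2=1; commitIndex=1
Op 6: F1 acks idx 1 -> match: F0=1 F1=1 F2=1; commitIndex=1
Op 7: F1 acks idx 1 -> match: F0=1 F1=1 F2=1; commitIndex=1
Op 8: append 3 -> log_len=5
Op 9: F1 acks idx 2 -> match: F0=1 F1=2 F2=1; commitIndex=1
Op 10: F2 acks idx 4 -> match: F0=1 F1=2 F2=4; commitIndex=2
Op 11: F0 acks idx 1 -> match: F0=1 F1=2 F2=4; commitIndex=2

Answer: 2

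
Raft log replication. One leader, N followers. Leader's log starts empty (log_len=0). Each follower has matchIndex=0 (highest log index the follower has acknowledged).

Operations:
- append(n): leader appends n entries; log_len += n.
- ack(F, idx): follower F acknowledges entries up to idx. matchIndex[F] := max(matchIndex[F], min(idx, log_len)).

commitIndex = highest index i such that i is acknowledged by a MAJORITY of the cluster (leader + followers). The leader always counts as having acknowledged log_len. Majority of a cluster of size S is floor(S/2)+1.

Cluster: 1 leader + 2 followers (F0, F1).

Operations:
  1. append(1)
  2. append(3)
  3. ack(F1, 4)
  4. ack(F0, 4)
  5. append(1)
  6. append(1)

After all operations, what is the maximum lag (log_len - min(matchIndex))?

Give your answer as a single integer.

Answer: 2

Derivation:
Op 1: append 1 -> log_len=1
Op 2: append 3 -> log_len=4
Op 3: F1 acks idx 4 -> match: F0=0 F1=4; commitIndex=4
Op 4: F0 acks idx 4 -> match: F0=4 F1=4; commitIndex=4
Op 5: append 1 -> log_len=5
Op 6: append 1 -> log_len=6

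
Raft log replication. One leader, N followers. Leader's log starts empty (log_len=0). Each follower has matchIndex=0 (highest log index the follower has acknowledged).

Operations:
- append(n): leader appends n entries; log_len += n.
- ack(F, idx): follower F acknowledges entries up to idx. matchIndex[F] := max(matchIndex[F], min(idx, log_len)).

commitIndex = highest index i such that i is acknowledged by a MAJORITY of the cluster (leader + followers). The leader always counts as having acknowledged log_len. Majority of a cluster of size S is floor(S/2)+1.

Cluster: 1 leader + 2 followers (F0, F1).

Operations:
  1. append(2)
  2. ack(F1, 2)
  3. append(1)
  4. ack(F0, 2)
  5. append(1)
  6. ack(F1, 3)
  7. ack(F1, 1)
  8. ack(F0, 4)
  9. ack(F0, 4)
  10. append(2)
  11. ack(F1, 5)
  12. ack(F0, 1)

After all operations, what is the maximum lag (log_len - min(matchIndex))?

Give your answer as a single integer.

Answer: 2

Derivation:
Op 1: append 2 -> log_len=2
Op 2: F1 acks idx 2 -> match: F0=0 F1=2; commitIndex=2
Op 3: append 1 -> log_len=3
Op 4: F0 acks idx 2 -> match: F0=2 F1=2; commitIndex=2
Op 5: append 1 -> log_len=4
Op 6: F1 acks idx 3 -> match: F0=2 F1=3; commitIndex=3
Op 7: F1 acks idx 1 -> match: F0=2 F1=3; commitIndex=3
Op 8: F0 acks idx 4 -> match: F0=4 F1=3; commitIndex=4
Op 9: F0 acks idx 4 -> match: F0=4 F1=3; commitIndex=4
Op 10: append 2 -> log_len=6
Op 11: F1 acks idx 5 -> match: F0=4 F1=5; commitIndex=5
Op 12: F0 acks idx 1 -> match: F0=4 F1=5; commitIndex=5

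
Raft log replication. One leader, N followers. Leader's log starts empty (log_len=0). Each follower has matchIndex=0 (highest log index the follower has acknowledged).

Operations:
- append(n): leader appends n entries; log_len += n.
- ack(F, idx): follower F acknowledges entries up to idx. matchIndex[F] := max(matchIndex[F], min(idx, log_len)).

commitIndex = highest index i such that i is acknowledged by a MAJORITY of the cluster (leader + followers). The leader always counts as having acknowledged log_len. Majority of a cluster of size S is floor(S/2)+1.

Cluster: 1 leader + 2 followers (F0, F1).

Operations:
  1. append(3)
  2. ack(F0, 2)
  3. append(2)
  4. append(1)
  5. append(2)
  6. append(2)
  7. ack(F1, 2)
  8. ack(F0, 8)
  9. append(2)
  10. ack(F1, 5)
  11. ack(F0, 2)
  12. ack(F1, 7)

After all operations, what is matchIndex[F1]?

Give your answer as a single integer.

Answer: 7

Derivation:
Op 1: append 3 -> log_len=3
Op 2: F0 acks idx 2 -> match: F0=2 F1=0; commitIndex=2
Op 3: append 2 -> log_len=5
Op 4: append 1 -> log_len=6
Op 5: append 2 -> log_len=8
Op 6: append 2 -> log_len=10
Op 7: F1 acks idx 2 -> match: F0=2 F1=2; commitIndex=2
Op 8: F0 acks idx 8 -> match: F0=8 F1=2; commitIndex=8
Op 9: append 2 -> log_len=12
Op 10: F1 acks idx 5 -> match: F0=8 F1=5; commitIndex=8
Op 11: F0 acks idx 2 -> match: F0=8 F1=5; commitIndex=8
Op 12: F1 acks idx 7 -> match: F0=8 F1=7; commitIndex=8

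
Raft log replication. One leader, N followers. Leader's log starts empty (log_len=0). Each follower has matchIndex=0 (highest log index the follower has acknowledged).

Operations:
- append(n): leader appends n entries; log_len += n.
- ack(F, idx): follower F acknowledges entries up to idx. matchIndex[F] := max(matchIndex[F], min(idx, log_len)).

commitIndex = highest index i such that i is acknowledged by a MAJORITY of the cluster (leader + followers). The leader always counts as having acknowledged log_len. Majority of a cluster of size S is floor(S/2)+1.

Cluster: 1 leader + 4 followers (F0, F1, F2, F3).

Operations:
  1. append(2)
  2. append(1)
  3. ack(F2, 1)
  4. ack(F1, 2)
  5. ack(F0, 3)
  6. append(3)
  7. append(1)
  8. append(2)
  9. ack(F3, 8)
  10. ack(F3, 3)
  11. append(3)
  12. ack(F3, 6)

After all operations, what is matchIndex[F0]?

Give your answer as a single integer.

Answer: 3

Derivation:
Op 1: append 2 -> log_len=2
Op 2: append 1 -> log_len=3
Op 3: F2 acks idx 1 -> match: F0=0 F1=0 F2=1 F3=0; commitIndex=0
Op 4: F1 acks idx 2 -> match: F0=0 F1=2 F2=1 F3=0; commitIndex=1
Op 5: F0 acks idx 3 -> match: F0=3 F1=2 F2=1 F3=0; commitIndex=2
Op 6: append 3 -> log_len=6
Op 7: append 1 -> log_len=7
Op 8: append 2 -> log_len=9
Op 9: F3 acks idx 8 -> match: F0=3 F1=2 F2=1 F3=8; commitIndex=3
Op 10: F3 acks idx 3 -> match: F0=3 F1=2 F2=1 F3=8; commitIndex=3
Op 11: append 3 -> log_len=12
Op 12: F3 acks idx 6 -> match: F0=3 F1=2 F2=1 F3=8; commitIndex=3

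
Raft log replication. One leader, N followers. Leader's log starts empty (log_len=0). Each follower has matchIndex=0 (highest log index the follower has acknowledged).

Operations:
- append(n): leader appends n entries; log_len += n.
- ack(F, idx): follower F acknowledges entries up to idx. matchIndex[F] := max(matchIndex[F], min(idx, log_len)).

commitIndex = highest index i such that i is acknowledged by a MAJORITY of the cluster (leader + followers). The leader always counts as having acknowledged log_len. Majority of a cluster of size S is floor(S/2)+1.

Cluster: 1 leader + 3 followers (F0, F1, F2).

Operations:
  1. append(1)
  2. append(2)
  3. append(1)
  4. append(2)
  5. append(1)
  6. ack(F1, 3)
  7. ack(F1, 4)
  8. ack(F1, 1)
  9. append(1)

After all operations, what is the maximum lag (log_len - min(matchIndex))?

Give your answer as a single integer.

Answer: 8

Derivation:
Op 1: append 1 -> log_len=1
Op 2: append 2 -> log_len=3
Op 3: append 1 -> log_len=4
Op 4: append 2 -> log_len=6
Op 5: append 1 -> log_len=7
Op 6: F1 acks idx 3 -> match: F0=0 F1=3 F2=0; commitIndex=0
Op 7: F1 acks idx 4 -> match: F0=0 F1=4 F2=0; commitIndex=0
Op 8: F1 acks idx 1 -> match: F0=0 F1=4 F2=0; commitIndex=0
Op 9: append 1 -> log_len=8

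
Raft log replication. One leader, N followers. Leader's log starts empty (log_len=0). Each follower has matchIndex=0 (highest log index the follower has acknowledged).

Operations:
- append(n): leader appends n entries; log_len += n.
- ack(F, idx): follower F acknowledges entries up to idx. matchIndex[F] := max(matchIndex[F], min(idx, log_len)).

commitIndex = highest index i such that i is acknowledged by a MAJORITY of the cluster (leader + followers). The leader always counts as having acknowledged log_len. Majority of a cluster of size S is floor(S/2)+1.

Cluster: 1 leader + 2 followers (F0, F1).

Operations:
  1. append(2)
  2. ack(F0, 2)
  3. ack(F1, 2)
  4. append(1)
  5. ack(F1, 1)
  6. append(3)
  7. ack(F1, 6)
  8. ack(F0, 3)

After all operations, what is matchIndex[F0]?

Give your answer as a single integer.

Op 1: append 2 -> log_len=2
Op 2: F0 acks idx 2 -> match: F0=2 F1=0; commitIndex=2
Op 3: F1 acks idx 2 -> match: F0=2 F1=2; commitIndex=2
Op 4: append 1 -> log_len=3
Op 5: F1 acks idx 1 -> match: F0=2 F1=2; commitIndex=2
Op 6: append 3 -> log_len=6
Op 7: F1 acks idx 6 -> match: F0=2 F1=6; commitIndex=6
Op 8: F0 acks idx 3 -> match: F0=3 F1=6; commitIndex=6

Answer: 3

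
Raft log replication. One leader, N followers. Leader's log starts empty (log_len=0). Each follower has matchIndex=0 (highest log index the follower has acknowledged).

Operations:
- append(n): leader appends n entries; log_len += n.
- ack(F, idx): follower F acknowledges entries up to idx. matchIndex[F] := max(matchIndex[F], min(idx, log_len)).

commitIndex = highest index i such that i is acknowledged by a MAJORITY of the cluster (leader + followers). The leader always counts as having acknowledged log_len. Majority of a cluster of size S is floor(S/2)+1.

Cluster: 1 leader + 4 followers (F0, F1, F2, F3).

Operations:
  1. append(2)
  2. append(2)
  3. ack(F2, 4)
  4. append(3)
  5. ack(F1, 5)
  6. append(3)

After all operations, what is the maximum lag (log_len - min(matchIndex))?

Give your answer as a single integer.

Answer: 10

Derivation:
Op 1: append 2 -> log_len=2
Op 2: append 2 -> log_len=4
Op 3: F2 acks idx 4 -> match: F0=0 F1=0 F2=4 F3=0; commitIndex=0
Op 4: append 3 -> log_len=7
Op 5: F1 acks idx 5 -> match: F0=0 F1=5 F2=4 F3=0; commitIndex=4
Op 6: append 3 -> log_len=10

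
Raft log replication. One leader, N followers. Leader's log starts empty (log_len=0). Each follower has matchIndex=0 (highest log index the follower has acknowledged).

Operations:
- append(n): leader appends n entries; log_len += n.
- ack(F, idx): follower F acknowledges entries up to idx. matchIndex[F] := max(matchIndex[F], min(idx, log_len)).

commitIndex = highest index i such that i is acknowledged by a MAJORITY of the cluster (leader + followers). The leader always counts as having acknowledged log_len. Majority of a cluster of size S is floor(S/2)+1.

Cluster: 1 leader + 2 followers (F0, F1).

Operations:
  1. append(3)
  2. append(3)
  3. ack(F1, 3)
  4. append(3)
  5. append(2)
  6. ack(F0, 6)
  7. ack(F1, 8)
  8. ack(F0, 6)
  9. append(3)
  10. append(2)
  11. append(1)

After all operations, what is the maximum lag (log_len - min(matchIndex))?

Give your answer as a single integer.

Op 1: append 3 -> log_len=3
Op 2: append 3 -> log_len=6
Op 3: F1 acks idx 3 -> match: F0=0 F1=3; commitIndex=3
Op 4: append 3 -> log_len=9
Op 5: append 2 -> log_len=11
Op 6: F0 acks idx 6 -> match: F0=6 F1=3; commitIndex=6
Op 7: F1 acks idx 8 -> match: F0=6 F1=8; commitIndex=8
Op 8: F0 acks idx 6 -> match: F0=6 F1=8; commitIndex=8
Op 9: append 3 -> log_len=14
Op 10: append 2 -> log_len=16
Op 11: append 1 -> log_len=17

Answer: 11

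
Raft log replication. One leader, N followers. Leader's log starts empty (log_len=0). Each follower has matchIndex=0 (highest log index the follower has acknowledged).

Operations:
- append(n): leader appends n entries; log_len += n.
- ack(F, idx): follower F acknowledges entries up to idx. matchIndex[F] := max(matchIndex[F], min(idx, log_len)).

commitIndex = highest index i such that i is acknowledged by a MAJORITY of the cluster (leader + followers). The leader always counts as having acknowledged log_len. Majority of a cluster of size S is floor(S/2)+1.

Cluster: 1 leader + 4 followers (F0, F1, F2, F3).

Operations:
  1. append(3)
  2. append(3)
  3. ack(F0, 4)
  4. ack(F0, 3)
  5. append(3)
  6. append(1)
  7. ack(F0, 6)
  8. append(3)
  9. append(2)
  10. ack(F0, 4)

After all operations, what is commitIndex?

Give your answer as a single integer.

Op 1: append 3 -> log_len=3
Op 2: append 3 -> log_len=6
Op 3: F0 acks idx 4 -> match: F0=4 F1=0 F2=0 F3=0; commitIndex=0
Op 4: F0 acks idx 3 -> match: F0=4 F1=0 F2=0 F3=0; commitIndex=0
Op 5: append 3 -> log_len=9
Op 6: append 1 -> log_len=10
Op 7: F0 acks idx 6 -> match: F0=6 F1=0 F2=0 F3=0; commitIndex=0
Op 8: append 3 -> log_len=13
Op 9: append 2 -> log_len=15
Op 10: F0 acks idx 4 -> match: F0=6 F1=0 F2=0 F3=0; commitIndex=0

Answer: 0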